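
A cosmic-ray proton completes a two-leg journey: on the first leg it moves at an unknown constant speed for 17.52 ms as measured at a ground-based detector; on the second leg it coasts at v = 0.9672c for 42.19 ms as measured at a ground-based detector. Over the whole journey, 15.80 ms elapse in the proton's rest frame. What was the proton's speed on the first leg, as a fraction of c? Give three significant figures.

Leg 1: speed unknown; τ_1 = 17.52/γ_1.
Leg 2: γ = 1/√(1 − 0.9672²) = 1/√0.06452 = 3.937; τ_2 = 42.19/3.937 = 10.72 ms.
Total proper time: τ_1 + 10.72 = 15.80, so τ_1 = 15.80 − 10.72 = 5.083 ms.
γ_1 = 17.52/5.083 = 3.447; β = √(1 − 1/γ²) = √0.9158.

β = 0.957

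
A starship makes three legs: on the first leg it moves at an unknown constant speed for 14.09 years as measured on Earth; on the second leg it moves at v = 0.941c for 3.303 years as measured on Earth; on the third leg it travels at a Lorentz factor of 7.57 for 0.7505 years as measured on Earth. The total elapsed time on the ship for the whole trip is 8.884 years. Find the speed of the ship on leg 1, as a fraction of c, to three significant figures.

Leg 1: speed unknown; τ_1 = 14.09/γ_1.
Leg 2: γ = 1/√(1 − 0.941²) = 1/√0.1145 = 2.955; τ_2 = 3.303/2.955 = 1.118 years.
Leg 3: γ = 7.57; τ_3 = 0.7505/7.570 = 0.09914 years.
Total proper time: τ_1 + 1.118 + 0.09914 = 8.884, so τ_1 = 8.884 − 1.217 = 7.667 years.
γ_1 = 14.09/7.667 = 1.838; β = √(1 − 1/γ²) = √0.7039.

β = 0.839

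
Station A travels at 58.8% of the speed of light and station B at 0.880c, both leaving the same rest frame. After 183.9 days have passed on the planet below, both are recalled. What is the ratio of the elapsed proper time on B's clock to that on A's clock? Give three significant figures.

A: β = 0.588; γ = 1/√(1 − 0.588²) = 1/√0.6543 = 1.236. B: γ = 1/√(1 − 0.880²) = 1/√0.2256 = 2.105.
τ_A/τ_B = γ_B/γ_A = 2.105/1.236 = 1.703, so τ_B/τ_A = 0.5872.

τ_B/τ_A = 0.587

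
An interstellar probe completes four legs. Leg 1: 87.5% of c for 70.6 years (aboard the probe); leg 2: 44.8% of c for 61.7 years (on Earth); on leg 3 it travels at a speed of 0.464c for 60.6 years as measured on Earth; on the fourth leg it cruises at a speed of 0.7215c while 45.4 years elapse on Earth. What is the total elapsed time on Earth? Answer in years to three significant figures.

Leg 1: β = 0.875; γ = 1/√(1 − 0.875²) = 1/√0.2344 = 2.066; Δt_1 = 2.066 × 70.6 = 145.8 years.
Leg 2: 61.7 years is already measured on Earth.
Leg 3: 60.6 years is already measured on Earth.
Leg 4: 45.4 years is already measured on Earth.
Total: 145.8 + 61.70 + 60.60 + 45.40 years.

Δt = 314 years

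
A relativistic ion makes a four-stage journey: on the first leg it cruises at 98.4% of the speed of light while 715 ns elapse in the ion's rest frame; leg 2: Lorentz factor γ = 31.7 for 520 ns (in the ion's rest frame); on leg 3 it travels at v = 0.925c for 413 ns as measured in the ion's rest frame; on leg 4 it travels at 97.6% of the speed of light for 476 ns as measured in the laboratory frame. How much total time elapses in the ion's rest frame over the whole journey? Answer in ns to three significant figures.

τ = 1750 ns

Leg 1: 715 ns is already measured in the ion's rest frame.
Leg 2: 520 ns is already measured in the ion's rest frame.
Leg 3: 413 ns is already measured in the ion's rest frame.
Leg 4: β = 0.976; γ = 1/√(1 − 0.976²) = 1/√0.04742 = 4.592; τ_4 = 476/4.592 = 103.7 ns.
Total: 715.0 + 520.0 + 413.0 + 103.7 ns.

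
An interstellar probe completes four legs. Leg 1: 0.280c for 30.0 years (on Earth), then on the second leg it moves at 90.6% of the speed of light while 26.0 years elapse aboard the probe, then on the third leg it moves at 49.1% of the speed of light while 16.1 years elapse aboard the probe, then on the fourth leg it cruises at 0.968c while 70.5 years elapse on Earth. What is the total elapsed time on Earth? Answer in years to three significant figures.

Leg 1: 30.0 years is already measured on Earth.
Leg 2: β = 0.906; γ = 1/√(1 − 0.906²) = 1/√0.1792 = 2.363; Δt_2 = 2.363 × 26.0 = 61.43 years.
Leg 3: β = 0.491; γ = 1/√(1 − 0.491²) = 1/√0.7589 = 1.148; Δt_3 = 1.148 × 16.1 = 18.48 years.
Leg 4: 70.5 years is already measured on Earth.
Total: 30.00 + 61.43 + 18.48 + 70.50 years.

Δt = 180 years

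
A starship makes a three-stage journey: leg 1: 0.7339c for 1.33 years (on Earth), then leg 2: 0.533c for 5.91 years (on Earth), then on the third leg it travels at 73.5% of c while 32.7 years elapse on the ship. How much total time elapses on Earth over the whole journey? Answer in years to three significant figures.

Leg 1: 1.33 years is already measured on Earth.
Leg 2: 5.91 years is already measured on Earth.
Leg 3: β = 0.735; γ = 1/√(1 − 0.735²) = 1/√0.4598 = 1.475; Δt_3 = 1.475 × 32.7 = 48.23 years.
Total: 1.330 + 5.910 + 48.23 years.

Δt = 55.5 years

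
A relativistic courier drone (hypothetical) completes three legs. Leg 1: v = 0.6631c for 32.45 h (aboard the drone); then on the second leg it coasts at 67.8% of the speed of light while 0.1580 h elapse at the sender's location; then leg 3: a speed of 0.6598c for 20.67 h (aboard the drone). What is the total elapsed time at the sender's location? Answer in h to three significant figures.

Leg 1: γ = 1/√(1 − 0.6631²) = 1/√0.5603 = 1.336; Δt_1 = 1.336 × 32.45 = 43.35 h.
Leg 2: 0.1580 h is already measured at the sender's location.
Leg 3: γ = 1/√(1 − 0.6598²) = 1/√0.5647 = 1.331; Δt_3 = 1.331 × 20.67 = 27.51 h.
Total: 43.35 + 0.1580 + 27.51 h.

Δt = 71.0 h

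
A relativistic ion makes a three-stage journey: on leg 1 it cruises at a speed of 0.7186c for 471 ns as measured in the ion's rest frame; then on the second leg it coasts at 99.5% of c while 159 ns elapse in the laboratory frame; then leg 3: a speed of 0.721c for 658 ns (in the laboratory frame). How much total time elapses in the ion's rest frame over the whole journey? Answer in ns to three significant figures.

τ = 943 ns

Leg 1: 471 ns is already measured in the ion's rest frame.
Leg 2: β = 0.995; γ = 1/√(1 − 0.995²) = 1/√0.009975 = 10.01; τ_2 = 159/10.01 = 15.88 ns.
Leg 3: γ = 1/√(1 − 0.721²) = 1/√0.4802 = 1.443; τ_3 = 658/1.443 = 456.0 ns.
Total: 471.0 + 15.88 + 456.0 ns.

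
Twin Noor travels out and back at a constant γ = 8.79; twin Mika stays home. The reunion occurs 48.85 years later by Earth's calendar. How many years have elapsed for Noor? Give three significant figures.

γ = 8.79
Noor's clock measures proper time along the trip: τ = Δt/γ = 48.85/8.790 years.

τ = 5.56 years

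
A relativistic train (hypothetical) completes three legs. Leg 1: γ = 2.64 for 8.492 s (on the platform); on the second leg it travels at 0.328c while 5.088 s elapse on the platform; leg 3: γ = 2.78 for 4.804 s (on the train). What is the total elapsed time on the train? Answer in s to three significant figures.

Leg 1: γ = 2.64; τ_1 = 8.492/2.640 = 3.217 s.
Leg 2: γ = 1/√(1 − 0.328²) = 1/√0.8924 = 1.059; τ_2 = 5.088/1.059 = 4.807 s.
Leg 3: 4.804 s is already measured on the train.
Total: 3.217 + 4.807 + 4.804 s.

τ = 12.8 s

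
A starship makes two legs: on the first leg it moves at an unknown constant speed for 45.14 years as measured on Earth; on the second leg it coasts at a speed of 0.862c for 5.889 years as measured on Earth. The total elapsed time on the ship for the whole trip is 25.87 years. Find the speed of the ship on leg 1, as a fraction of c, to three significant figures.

β = 0.862

Leg 1: speed unknown; τ_1 = 45.14/γ_1.
Leg 2: γ = 1/√(1 − 0.862²) = 1/√0.2570 = 1.973; τ_2 = 5.889/1.973 = 2.985 years.
Total proper time: τ_1 + 2.985 = 25.87, so τ_1 = 25.87 − 2.985 = 22.88 years.
γ_1 = 45.14/22.88 = 1.972; β = √(1 − 1/γ²) = √0.7430.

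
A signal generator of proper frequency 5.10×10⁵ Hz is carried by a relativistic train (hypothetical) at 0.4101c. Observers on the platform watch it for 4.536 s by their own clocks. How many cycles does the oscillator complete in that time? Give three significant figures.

γ = 1/√(1 − 0.4101²) = 1/√0.8318 = 1.096
During 4.536 s of lab time, the oscillator's proper time advances by τ = Δt/γ = 4.536/1.096 = 4.137 s = 4.137×10⁰ s.
N = f × τ = 5.10×10⁵ × 4.137×10⁰ = 2.110×10⁶.

N = 2.11×10⁶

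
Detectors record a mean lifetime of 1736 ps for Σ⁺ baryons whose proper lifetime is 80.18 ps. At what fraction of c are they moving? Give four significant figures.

v = 0.9989c

γ = Δt/τ₀ = 1736/80.18 = 21.65
β = √(1 − 1/γ²) = √(1 − 0.002133) = √0.9979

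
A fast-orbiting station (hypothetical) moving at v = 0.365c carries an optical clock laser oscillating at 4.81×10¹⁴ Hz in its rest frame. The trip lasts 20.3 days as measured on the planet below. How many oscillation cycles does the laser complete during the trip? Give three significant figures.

N = 7.85×10²⁰

γ = 1/√(1 − 0.365²) = 1/√0.8668 = 1.074
The oscillator's own cycle count is N = f × τ where τ is the proper time aboard the station. τ = Δt/γ = 20.3/1.074 = 18.90 days = 1.633×10⁶ s.
N = 4.81×10¹⁴ × 1.633×10⁶ = 7.854×10²⁰.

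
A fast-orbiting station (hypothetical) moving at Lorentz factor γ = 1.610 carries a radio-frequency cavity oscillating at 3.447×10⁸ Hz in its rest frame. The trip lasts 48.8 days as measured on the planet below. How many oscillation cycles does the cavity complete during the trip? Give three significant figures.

N = 9.03×10¹⁴

γ = 1.610
The oscillator's own cycle count is N = f × τ where τ is the proper time aboard the station. τ = Δt/γ = 48.8/1.610 = 30.31 days = 2.619×10⁶ s.
N = 3.447×10⁸ × 2.619×10⁶ = 9.027×10¹⁴.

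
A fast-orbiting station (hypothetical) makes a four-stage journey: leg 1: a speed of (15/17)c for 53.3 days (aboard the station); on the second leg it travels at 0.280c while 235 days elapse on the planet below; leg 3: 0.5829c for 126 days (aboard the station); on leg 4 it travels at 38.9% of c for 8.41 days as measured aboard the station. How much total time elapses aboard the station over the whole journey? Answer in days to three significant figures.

Leg 1: 53.3 days is already measured aboard the station.
Leg 2: γ = 1/√(1 − 0.280²) = 25/24 ≈ 1.042; τ_2 = 235/1.042 = 225.6 days.
Leg 3: 126 days is already measured aboard the station.
Leg 4: 8.41 days is already measured aboard the station.
Total: 53.30 + 225.6 + 126.0 + 8.410 days.

τ = 413 days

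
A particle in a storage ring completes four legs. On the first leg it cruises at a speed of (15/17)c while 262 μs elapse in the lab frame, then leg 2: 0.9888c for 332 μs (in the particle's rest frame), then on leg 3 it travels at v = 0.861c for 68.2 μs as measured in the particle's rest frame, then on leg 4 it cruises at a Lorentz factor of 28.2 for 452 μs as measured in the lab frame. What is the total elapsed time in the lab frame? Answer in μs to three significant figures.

Leg 1: 262 μs is already measured in the lab frame.
Leg 2: γ = 1/√(1 − 0.9888²) = 1/√0.02227 = 6.700; Δt_2 = 6.700 × 332 = 2225 μs.
Leg 3: γ = 1/√(1 − 0.861²) = 1/√0.2587 = 1.966; Δt_3 = 1.966 × 68.2 = 134.1 μs.
Leg 4: 452 μs is already measured in the lab frame.
Total: 262.0 + 2225 + 134.1 + 452.0 μs.

Δt = 3070 μs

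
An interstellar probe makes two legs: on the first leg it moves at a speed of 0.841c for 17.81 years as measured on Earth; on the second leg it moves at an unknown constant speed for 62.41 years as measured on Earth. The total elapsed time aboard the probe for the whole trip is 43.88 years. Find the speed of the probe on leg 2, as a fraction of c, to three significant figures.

Leg 1: γ = 1/√(1 − 0.841²) = 1/√0.2927 = 1.848; τ_1 = 17.81/1.848 = 9.636 years.
Leg 2: speed unknown; τ_2 = 62.41/γ_2.
Total proper time: 9.636 + τ_2 = 43.88, so τ_2 = 43.88 − 9.636 = 34.24 years.
γ_2 = 62.41/34.24 = 1.823; β = √(1 − 1/γ²) = √0.6989.

β = 0.836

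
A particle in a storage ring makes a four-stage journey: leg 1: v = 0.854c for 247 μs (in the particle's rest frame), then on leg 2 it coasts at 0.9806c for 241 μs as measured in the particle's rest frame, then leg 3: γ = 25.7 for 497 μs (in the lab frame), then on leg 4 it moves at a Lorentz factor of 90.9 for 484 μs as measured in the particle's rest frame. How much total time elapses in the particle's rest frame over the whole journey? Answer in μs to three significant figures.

τ = 991 μs

Leg 1: 247 μs is already measured in the particle's rest frame.
Leg 2: 241 μs is already measured in the particle's rest frame.
Leg 3: γ = 25.7; τ_3 = 497/25.70 = 19.34 μs.
Leg 4: 484 μs is already measured in the particle's rest frame.
Total: 247.0 + 241.0 + 19.34 + 484.0 μs.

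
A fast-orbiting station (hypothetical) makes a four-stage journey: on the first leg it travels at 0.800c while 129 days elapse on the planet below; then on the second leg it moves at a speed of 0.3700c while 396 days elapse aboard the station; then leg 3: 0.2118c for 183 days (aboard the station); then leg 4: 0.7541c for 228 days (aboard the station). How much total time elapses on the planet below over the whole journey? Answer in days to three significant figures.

Leg 1: 129 days is already measured on the planet below.
Leg 2: γ = 1/√(1 − 0.3700²) = 1/√0.8631 = 1.076; Δt_2 = 1.076 × 396 = 426.3 days.
Leg 3: γ = 1/√(1 − 0.2118²) = 1/√0.9551 = 1.023; Δt_3 = 1.023 × 183 = 187.2 days.
Leg 4: γ = 1/√(1 − 0.7541²) = 1/√0.4313 = 1.523; Δt_4 = 1.523 × 228 = 347.2 days.
Total: 129.0 + 426.3 + 187.2 + 347.2 days.

Δt = 1090 days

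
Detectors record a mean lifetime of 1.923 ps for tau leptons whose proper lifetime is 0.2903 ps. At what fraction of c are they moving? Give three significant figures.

γ = Δt/τ₀ = 1.923/0.2903 = 6.624
β = √(1 − 1/γ²) = √(1 − 0.02279) = √0.9772

β = 0.989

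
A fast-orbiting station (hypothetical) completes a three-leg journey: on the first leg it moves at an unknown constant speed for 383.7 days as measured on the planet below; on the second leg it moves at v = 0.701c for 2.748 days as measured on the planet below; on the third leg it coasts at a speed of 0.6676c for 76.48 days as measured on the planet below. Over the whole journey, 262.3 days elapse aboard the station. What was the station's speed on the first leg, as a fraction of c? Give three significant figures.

β = 0.848

Leg 1: speed unknown; τ_1 = 383.7/γ_1.
Leg 2: γ = 1/√(1 − 0.701²) = 1/√0.5086 = 1.402; τ_2 = 2.748/1.402 = 1.960 days.
Leg 3: γ = 1/√(1 − 0.6676²) = 1/√0.5543 = 1.343; τ_3 = 76.48/1.343 = 56.94 days.
Total proper time: τ_1 + 1.960 + 56.94 = 262.3, so τ_1 = 262.3 − 58.90 = 203.4 days.
γ_1 = 383.7/203.4 = 1.886; β = √(1 − 1/γ²) = √0.7190.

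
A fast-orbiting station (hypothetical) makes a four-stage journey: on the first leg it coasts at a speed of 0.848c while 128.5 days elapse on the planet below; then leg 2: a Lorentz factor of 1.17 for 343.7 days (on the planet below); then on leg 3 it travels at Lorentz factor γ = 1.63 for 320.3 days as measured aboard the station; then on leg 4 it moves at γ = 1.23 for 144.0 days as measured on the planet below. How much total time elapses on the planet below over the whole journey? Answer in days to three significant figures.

Leg 1: 128.5 days is already measured on the planet below.
Leg 2: 343.7 days is already measured on the planet below.
Leg 3: γ = 1.63; Δt_3 = 1.630 × 320.3 = 522.1 days.
Leg 4: 144.0 days is already measured on the planet below.
Total: 128.5 + 343.7 + 522.1 + 144.0 days.

Δt = 1140 days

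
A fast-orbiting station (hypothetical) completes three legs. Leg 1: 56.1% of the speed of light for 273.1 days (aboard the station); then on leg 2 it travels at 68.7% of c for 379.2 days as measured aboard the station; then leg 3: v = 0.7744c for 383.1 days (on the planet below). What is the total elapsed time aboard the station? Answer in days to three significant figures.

τ = 895 days

Leg 1: 273.1 days is already measured aboard the station.
Leg 2: 379.2 days is already measured aboard the station.
Leg 3: γ = 1/√(1 − 0.7744²) = 1/√0.4003 = 1.581; τ_3 = 383.1/1.581 = 242.4 days.
Total: 273.1 + 379.2 + 242.4 days.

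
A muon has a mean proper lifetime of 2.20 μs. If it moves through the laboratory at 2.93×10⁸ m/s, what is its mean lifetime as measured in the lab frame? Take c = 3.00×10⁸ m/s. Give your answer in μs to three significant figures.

Δt = 10.2 μs

β = 2.93×10⁸/3.00×10⁸ = 0.9767; γ = 1/√(1 − 0.9767²) = 4.656
The rest-frame lifetime is the proper time; the lab measures the dilated interval Δt = γτ₀ = 4.656 × 2.20 μs.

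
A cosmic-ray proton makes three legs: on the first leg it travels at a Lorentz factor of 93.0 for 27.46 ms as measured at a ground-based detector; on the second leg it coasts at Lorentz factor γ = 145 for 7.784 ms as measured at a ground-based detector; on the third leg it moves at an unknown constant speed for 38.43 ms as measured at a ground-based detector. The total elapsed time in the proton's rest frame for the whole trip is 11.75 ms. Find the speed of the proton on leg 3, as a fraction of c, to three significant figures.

β = 0.955

Leg 1: γ = 93.0; τ_1 = 27.46/93.00 = 0.2953 ms.
Leg 2: γ = 145; τ_2 = 7.784/145.0 = 0.05368 ms.
Leg 3: speed unknown; τ_3 = 38.43/γ_3.
Total proper time: 0.2953 + 0.05368 + τ_3 = 11.75, so τ_3 = 11.75 − 0.3490 = 11.40 ms.
γ_3 = 38.43/11.40 = 3.371; β = √(1 − 1/γ²) = √0.9120.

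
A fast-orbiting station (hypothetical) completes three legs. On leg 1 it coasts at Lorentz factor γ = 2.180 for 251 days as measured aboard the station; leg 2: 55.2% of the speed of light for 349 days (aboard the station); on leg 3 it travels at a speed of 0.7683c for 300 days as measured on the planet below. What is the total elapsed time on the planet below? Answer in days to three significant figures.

Leg 1: γ = 2.180; Δt_1 = 2.180 × 251 = 547.2 days.
Leg 2: β = 0.552; γ = 1/√(1 − 0.552²) = 1/√0.6953 = 1.199; Δt_2 = 1.199 × 349 = 418.5 days.
Leg 3: 300 days is already measured on the planet below.
Total: 547.2 + 418.5 + 300.0 days.

Δt = 1270 days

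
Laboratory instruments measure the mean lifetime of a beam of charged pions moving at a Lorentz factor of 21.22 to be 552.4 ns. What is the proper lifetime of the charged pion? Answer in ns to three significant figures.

γ = 21.22
The lab-frame lifetime is the dilated interval; the proper lifetime is τ₀ = Δt/γ = 552.4/21.22 ns.

τ₀ = 26.0 ns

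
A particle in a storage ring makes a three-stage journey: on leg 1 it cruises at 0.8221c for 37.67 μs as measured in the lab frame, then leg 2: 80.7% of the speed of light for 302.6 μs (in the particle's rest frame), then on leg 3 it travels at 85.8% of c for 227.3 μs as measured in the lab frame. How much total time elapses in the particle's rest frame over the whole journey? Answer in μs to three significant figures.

Leg 1: γ = 1/√(1 − 0.8221²) = 1/√0.3242 = 1.756; τ_1 = 37.67/1.756 = 21.45 μs.
Leg 2: 302.6 μs is already measured in the particle's rest frame.
Leg 3: β = 0.858; γ = 1/√(1 − 0.858²) = 1/√0.2638 = 1.947; τ_3 = 227.3/1.947 = 116.8 μs.
Total: 21.45 + 302.6 + 116.8 μs.

τ = 441 μs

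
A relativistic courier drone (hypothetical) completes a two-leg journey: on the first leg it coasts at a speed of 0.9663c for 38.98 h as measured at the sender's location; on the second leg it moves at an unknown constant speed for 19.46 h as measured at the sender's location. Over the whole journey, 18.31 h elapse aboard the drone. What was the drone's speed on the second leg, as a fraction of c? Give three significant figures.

Leg 1: γ = 1/√(1 − 0.9663²) = 1/√0.06626 = 3.885; τ_1 = 38.98/3.885 = 10.03 h.
Leg 2: speed unknown; τ_2 = 19.46/γ_2.
Total proper time: 10.03 + τ_2 = 18.31, so τ_2 = 18.31 − 10.03 = 8.276 h.
γ_2 = 19.46/8.276 = 2.351; β = √(1 − 1/γ²) = √0.8191.

β = 0.905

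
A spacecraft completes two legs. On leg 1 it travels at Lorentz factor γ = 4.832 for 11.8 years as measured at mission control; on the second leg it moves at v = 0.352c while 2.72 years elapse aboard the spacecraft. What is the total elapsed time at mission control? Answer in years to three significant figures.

Δt = 14.7 years

Leg 1: 11.8 years is already measured at mission control.
Leg 2: γ = 1/√(1 − 0.352²) = 1/√0.8761 = 1.068; Δt_2 = 1.068 × 2.72 = 2.906 years.
Total: 11.80 + 2.906 years.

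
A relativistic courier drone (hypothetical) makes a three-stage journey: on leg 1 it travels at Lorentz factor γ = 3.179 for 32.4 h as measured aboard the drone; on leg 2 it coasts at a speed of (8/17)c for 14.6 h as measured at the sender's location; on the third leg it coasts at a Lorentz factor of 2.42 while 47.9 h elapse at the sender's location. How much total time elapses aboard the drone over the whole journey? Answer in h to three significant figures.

Leg 1: 32.4 h is already measured aboard the drone.
Leg 2: γ = 1/√(1 − (8/17)²) = 17/15 ≈ 1.133; τ_2 = 14.6/1.133 = 12.88 h.
Leg 3: γ = 2.42; τ_3 = 47.9/2.420 = 19.79 h.
Total: 32.40 + 12.88 + 19.79 h.

τ = 65.1 h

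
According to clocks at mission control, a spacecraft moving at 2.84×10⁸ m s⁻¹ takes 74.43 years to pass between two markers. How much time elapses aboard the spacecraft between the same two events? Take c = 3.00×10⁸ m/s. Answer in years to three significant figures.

τ = 24.0 years

β = 2.84×10⁸/3.00×10⁸ = 0.9467; γ = 1/√(1 − 0.9467²) = 3.104
The interval measured at mission control is the dilated one; the clock aboard the spacecraft measures the proper time τ = Δt/γ = 74.43/3.104 years.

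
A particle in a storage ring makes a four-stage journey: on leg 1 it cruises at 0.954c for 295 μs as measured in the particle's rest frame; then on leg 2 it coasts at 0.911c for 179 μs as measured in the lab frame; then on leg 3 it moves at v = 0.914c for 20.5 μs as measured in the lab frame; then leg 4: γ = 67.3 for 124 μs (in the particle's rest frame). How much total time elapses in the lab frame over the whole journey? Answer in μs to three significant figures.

Leg 1: γ = 1/√(1 − 0.954²) = 1/√0.08988 = 3.335; Δt_1 = 3.335 × 295 = 984.0 μs.
Leg 2: 179 μs is already measured in the lab frame.
Leg 3: 20.5 μs is already measured in the lab frame.
Leg 4: γ = 67.3; Δt_4 = 67.30 × 124 = 8345 μs.
Total: 984.0 + 179.0 + 20.50 + 8345 μs.

Δt = 9530 μs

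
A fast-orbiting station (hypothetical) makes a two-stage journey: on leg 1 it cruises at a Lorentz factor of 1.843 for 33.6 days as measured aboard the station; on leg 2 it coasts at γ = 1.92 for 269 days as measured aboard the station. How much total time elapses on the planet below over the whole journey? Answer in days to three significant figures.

Δt = 578 days

Leg 1: γ = 1.843; Δt_1 = 1.843 × 33.6 = 61.92 days.
Leg 2: γ = 1.92; Δt_2 = 1.920 × 269 = 516.5 days.
Total: 61.92 + 516.5 days.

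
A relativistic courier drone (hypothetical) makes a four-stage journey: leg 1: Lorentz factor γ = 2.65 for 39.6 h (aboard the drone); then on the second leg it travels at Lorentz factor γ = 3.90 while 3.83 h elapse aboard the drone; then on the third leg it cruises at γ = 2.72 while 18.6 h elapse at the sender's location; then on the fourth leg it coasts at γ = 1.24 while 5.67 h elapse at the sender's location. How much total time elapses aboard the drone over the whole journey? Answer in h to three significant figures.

Leg 1: 39.6 h is already measured aboard the drone.
Leg 2: 3.83 h is already measured aboard the drone.
Leg 3: γ = 2.72; τ_3 = 18.6/2.720 = 6.838 h.
Leg 4: γ = 1.24; τ_4 = 5.67/1.240 = 4.573 h.
Total: 39.60 + 3.830 + 6.838 + 4.573 h.

τ = 54.8 h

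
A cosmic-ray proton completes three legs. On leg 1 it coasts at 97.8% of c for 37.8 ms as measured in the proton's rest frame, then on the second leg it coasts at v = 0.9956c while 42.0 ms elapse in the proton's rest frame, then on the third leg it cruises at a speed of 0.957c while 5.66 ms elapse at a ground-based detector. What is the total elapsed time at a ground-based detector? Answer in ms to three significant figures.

Δt = 635 ms

Leg 1: β = 0.978; γ = 1/√(1 − 0.978²) = 1/√0.04352 = 4.794; Δt_1 = 4.794 × 37.8 = 181.2 ms.
Leg 2: γ = 1/√(1 − 0.9956²) = 1/√0.008781 = 10.67; Δt_2 = 10.67 × 42.0 = 448.2 ms.
Leg 3: 5.66 ms is already measured at a ground-based detector.
Total: 181.2 + 448.2 + 5.660 ms.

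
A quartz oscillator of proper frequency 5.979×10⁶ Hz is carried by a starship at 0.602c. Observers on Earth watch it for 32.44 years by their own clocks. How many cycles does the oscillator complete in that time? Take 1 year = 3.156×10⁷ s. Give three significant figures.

γ = 1/√(1 − 0.602²) = 1/√0.6376 = 1.252
During 32.44 years of lab time, the oscillator's proper time advances by τ = Δt/γ = 32.44/1.252 = 25.90 years = 8.175×10⁸ s.
N = f × τ = 5.979×10⁶ × 8.175×10⁸ = 4.888×10¹⁵.

N = 4.89×10¹⁵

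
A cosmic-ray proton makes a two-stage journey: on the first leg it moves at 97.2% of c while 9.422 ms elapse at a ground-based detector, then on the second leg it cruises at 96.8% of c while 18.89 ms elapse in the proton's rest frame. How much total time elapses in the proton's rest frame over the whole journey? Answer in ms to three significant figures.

Leg 1: β = 0.972; γ = 1/√(1 − 0.972²) = 1/√0.05522 = 4.256; τ_1 = 9.422/4.256 = 2.214 ms.
Leg 2: 18.89 ms is already measured in the proton's rest frame.
Total: 2.214 + 18.89 ms.

τ = 21.1 ms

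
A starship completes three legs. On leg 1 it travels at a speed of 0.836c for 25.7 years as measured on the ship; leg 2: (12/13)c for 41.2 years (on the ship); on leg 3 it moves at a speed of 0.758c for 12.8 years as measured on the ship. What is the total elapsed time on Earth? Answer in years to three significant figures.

Leg 1: γ = 1/√(1 − 0.836²) = 1/√0.3011 = 1.822; Δt_1 = 1.822 × 25.7 = 46.84 years.
Leg 2: γ = 1/√(1 − (12/13)²) = 13/5 = 2.600; Δt_2 = 2.600 × 41.2 = 107.1 years.
Leg 3: γ = 1/√(1 − 0.758²) = 1/√0.4254 = 1.533; Δt_3 = 1.533 × 12.8 = 19.62 years.
Total: 46.84 + 107.1 + 19.62 years.

Δt = 174 years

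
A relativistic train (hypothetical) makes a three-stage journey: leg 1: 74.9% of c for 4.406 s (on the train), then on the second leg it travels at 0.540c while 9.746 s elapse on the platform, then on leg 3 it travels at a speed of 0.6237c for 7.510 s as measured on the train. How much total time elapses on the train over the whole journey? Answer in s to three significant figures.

Leg 1: 4.406 s is already measured on the train.
Leg 2: γ = 1/√(1 − 0.540²) = 1/√0.7084 = 1.188; τ_2 = 9.746/1.188 = 8.203 s.
Leg 3: 7.510 s is already measured on the train.
Total: 4.406 + 8.203 + 7.510 s.

τ = 20.1 s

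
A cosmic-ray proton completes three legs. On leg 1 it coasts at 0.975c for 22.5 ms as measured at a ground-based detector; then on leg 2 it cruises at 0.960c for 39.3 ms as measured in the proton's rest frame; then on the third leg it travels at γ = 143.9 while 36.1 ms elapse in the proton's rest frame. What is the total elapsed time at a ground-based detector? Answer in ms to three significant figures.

Δt = 5360 ms

Leg 1: 22.5 ms is already measured at a ground-based detector.
Leg 2: γ = 1/√(1 − 0.960²) = 1/√0.07840 = 3.571; Δt_2 = 3.571 × 39.3 = 140.4 ms.
Leg 3: γ = 143.9; Δt_3 = 143.9 × 36.1 = 5195 ms.
Total: 22.50 + 140.4 + 5195 ms.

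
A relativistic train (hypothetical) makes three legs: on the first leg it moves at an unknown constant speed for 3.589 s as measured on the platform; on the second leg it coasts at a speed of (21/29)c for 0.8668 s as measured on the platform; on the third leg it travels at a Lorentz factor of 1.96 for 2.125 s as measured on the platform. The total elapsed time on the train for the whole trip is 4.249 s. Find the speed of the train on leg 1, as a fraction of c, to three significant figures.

β = 0.699

Leg 1: speed unknown; τ_1 = 3.589/γ_1.
Leg 2: γ = 1/√(1 − (21/29)²) = 29/20 = 1.450; τ_2 = 0.8668/1.450 = 0.5978 s.
Leg 3: γ = 1.96; τ_3 = 2.125/1.960 = 1.084 s.
Total proper time: τ_1 + 0.5978 + 1.084 = 4.249, so τ_1 = 4.249 − 1.682 = 2.567 s.
γ_1 = 3.589/2.567 = 1.398; β = √(1 − 1/γ²) = √0.4884.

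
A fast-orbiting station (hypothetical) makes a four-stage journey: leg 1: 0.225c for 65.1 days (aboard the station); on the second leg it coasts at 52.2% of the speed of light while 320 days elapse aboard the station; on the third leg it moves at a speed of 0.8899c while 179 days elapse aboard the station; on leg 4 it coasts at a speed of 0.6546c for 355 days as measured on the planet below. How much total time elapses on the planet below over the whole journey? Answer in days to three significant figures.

Leg 1: γ = 1/√(1 − 0.225²) = 1/√0.9494 = 1.026; Δt_1 = 1.026 × 65.1 = 66.81 days.
Leg 2: β = 0.522; γ = 1/√(1 − 0.522²) = 1/√0.7275 = 1.172; Δt_2 = 1.172 × 320 = 375.2 days.
Leg 3: γ = 1/√(1 − 0.8899²) = 1/√0.2081 = 2.192; Δt_3 = 2.192 × 179 = 392.4 days.
Leg 4: 355 days is already measured on the planet below.
Total: 66.81 + 375.2 + 392.4 + 355.0 days.

Δt = 1190 days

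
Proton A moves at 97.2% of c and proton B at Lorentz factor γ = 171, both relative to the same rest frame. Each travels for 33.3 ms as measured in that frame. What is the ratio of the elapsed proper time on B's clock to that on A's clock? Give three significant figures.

τ_B/τ_A = 0.0249

A: β = 0.972; γ = 1/√(1 − 0.972²) = 1/√0.05522 = 4.256. B: γ = 171.
τ_A/τ_B = γ_B/γ_A = 171.0/4.256 = 40.18, so τ_B/τ_A = 0.02489.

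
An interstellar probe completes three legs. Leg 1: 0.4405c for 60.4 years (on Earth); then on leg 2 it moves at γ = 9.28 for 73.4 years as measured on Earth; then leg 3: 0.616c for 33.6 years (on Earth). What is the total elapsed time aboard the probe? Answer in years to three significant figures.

τ = 88.6 years

Leg 1: γ = 1/√(1 − 0.4405²) = 1/√0.8060 = 1.114; τ_1 = 60.4/1.114 = 54.22 years.
Leg 2: γ = 9.28; τ_2 = 73.4/9.280 = 7.909 years.
Leg 3: γ = 1/√(1 − 0.616²) = 1/√0.6205 = 1.269; τ_3 = 33.6/1.269 = 26.47 years.
Total: 54.22 + 7.909 + 26.47 years.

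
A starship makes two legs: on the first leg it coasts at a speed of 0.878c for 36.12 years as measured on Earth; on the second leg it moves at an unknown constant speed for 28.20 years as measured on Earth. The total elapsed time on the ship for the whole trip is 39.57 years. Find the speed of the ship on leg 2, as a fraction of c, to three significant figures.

Leg 1: γ = 1/√(1 − 0.878²) = 1/√0.2291 = 2.089; τ_1 = 36.12/2.089 = 17.29 years.
Leg 2: speed unknown; τ_2 = 28.20/γ_2.
Total proper time: 17.29 + τ_2 = 39.57, so τ_2 = 39.57 − 17.29 = 22.28 years.
γ_2 = 28.20/22.28 = 1.266; β = √(1 − 1/γ²) = √0.3757.

β = 0.613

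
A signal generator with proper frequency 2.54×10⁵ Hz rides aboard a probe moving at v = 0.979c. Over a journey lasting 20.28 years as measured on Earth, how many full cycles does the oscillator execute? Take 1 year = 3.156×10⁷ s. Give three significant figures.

N = 3.31×10¹³

γ = 1/√(1 − 0.979²) = 1/√0.04156 = 4.905
The oscillator's own cycle count is N = f × τ where τ is the proper time aboard the probe. τ = Δt/γ = 20.28/4.905 = 4.134 years = 1.305×10⁸ s.
N = 2.54×10⁵ × 1.305×10⁸ = 3.314×10¹³.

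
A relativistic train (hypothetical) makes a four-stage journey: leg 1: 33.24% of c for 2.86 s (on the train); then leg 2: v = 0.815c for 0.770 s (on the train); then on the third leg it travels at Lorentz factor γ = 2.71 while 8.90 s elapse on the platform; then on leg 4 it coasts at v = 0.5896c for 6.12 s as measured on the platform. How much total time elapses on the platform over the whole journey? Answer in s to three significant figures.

Leg 1: β = 0.3324; γ = 1/√(1 − 0.3324²) = 1/√0.8895 = 1.060; Δt_1 = 1.060 × 2.86 = 3.032 s.
Leg 2: γ = 1/√(1 − 0.815²) = 1/√0.3358 = 1.726; Δt_2 = 1.726 × 0.770 = 1.329 s.
Leg 3: 8.90 s is already measured on the platform.
Leg 4: 6.12 s is already measured on the platform.
Total: 3.032 + 1.329 + 8.900 + 6.120 s.

Δt = 19.4 s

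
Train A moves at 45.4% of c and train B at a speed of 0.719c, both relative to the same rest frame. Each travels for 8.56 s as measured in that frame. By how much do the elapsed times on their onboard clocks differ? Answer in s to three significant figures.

|τ_A − τ_B| = 1.68 s

A: β = 0.454; γ = 1/√(1 − 0.454²) = 1/√0.7939 = 1.122; τ_A = 8.56/1.122 = 7.627 s.
B: γ = 1/√(1 − 0.719²) = 1/√0.4830 = 1.439; τ_B = 8.56/1.439 = 5.949 s.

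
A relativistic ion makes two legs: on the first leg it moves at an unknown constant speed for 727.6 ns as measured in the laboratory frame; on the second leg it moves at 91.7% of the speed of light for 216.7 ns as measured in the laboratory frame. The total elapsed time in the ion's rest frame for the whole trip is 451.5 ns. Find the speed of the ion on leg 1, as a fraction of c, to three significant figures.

β = 0.865

Leg 1: speed unknown; τ_1 = 727.6/γ_1.
Leg 2: β = 0.917; γ = 1/√(1 − 0.917²) = 1/√0.1591 = 2.507; τ_2 = 216.7/2.507 = 86.44 ns.
Total proper time: τ_1 + 86.44 = 451.5, so τ_1 = 451.5 − 86.44 = 365.1 ns.
γ_1 = 727.6/365.1 = 1.993; β = √(1 − 1/γ²) = √0.7483.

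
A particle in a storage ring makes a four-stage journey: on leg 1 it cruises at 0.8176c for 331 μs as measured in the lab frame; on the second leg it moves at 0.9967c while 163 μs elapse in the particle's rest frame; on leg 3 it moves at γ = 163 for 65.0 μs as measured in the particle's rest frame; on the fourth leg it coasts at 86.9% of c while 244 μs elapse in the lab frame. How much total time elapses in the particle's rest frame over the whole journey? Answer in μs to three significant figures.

Leg 1: γ = 1/√(1 − 0.8176²) = 1/√0.3315 = 1.737; τ_1 = 331/1.737 = 190.6 μs.
Leg 2: 163 μs is already measured in the particle's rest frame.
Leg 3: 65.0 μs is already measured in the particle's rest frame.
Leg 4: β = 0.869; γ = 1/√(1 − 0.869²) = 1/√0.2448 = 2.021; τ_4 = 244/2.021 = 120.7 μs.
Total: 190.6 + 163.0 + 65.00 + 120.7 μs.

τ = 539 μs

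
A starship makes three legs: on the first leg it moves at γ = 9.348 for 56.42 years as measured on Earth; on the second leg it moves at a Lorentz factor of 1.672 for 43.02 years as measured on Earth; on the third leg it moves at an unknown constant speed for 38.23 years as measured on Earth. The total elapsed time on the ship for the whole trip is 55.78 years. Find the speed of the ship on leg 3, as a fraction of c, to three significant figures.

β = 0.778

Leg 1: γ = 9.348; τ_1 = 56.42/9.348 = 6.036 years.
Leg 2: γ = 1.672; τ_2 = 43.02/1.672 = 25.73 years.
Leg 3: speed unknown; τ_3 = 38.23/γ_3.
Total proper time: 6.036 + 25.73 + τ_3 = 55.78, so τ_3 = 55.78 − 31.77 = 24.01 years.
γ_3 = 38.23/24.01 = 1.592; β = √(1 − 1/γ²) = √0.6054.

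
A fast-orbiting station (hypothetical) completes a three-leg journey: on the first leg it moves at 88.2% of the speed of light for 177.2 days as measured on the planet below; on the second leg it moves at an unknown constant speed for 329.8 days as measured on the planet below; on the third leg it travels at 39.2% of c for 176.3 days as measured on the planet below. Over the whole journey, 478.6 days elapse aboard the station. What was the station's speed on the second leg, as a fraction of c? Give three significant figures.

β = 0.708

Leg 1: β = 0.882; γ = 1/√(1 − 0.882²) = 1/√0.2221 = 2.122; τ_1 = 177.2/2.122 = 83.51 days.
Leg 2: speed unknown; τ_2 = 329.8/γ_2.
Leg 3: β = 0.392; γ = 1/√(1 − 0.392²) = 1/√0.8463 = 1.087; τ_3 = 176.3/1.087 = 162.2 days.
Total proper time: 83.51 + τ_2 + 162.2 = 478.6, so τ_2 = 478.6 − 245.7 = 232.9 days.
γ_2 = 329.8/232.9 = 1.416; β = √(1 − 1/γ²) = √0.5013.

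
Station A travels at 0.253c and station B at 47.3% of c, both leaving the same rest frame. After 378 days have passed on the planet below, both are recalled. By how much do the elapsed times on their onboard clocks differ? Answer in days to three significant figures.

|τ_A − τ_B| = 32.7 days

A: γ = 1/√(1 − 0.253²) = 1/√0.9360 = 1.034; τ_A = 378/1.034 = 365.7 days.
B: β = 0.473; γ = 1/√(1 − 0.473²) = 1/√0.7763 = 1.135; τ_B = 378/1.135 = 333.0 days.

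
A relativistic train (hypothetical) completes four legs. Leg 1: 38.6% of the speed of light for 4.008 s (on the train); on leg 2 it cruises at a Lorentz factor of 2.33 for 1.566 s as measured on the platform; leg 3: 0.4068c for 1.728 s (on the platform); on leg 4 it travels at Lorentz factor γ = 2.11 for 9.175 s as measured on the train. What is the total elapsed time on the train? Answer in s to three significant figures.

τ = 15.4 s

Leg 1: 4.008 s is already measured on the train.
Leg 2: γ = 2.33; τ_2 = 1.566/2.330 = 0.6721 s.
Leg 3: γ = 1/√(1 − 0.4068²) = 1/√0.8345 = 1.095; τ_3 = 1.728/1.095 = 1.579 s.
Leg 4: 9.175 s is already measured on the train.
Total: 4.008 + 0.6721 + 1.579 + 9.175 s.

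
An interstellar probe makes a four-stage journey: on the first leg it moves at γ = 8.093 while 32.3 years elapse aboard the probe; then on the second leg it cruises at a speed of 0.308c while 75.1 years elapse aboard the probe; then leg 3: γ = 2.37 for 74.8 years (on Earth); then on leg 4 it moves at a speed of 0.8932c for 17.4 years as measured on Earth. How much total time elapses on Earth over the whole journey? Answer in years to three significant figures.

Δt = 433 years

Leg 1: γ = 8.093; Δt_1 = 8.093 × 32.3 = 261.4 years.
Leg 2: γ = 1/√(1 − 0.308²) = 1/√0.9051 = 1.051; Δt_2 = 1.051 × 75.1 = 78.94 years.
Leg 3: 74.8 years is already measured on Earth.
Leg 4: 17.4 years is already measured on Earth.
Total: 261.4 + 78.94 + 74.80 + 17.40 years.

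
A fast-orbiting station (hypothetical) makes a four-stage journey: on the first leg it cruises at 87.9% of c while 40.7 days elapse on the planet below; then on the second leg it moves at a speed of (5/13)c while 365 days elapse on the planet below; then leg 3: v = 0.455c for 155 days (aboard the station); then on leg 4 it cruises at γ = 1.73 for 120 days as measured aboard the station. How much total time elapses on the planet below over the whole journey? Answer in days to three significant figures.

Leg 1: 40.7 days is already measured on the planet below.
Leg 2: 365 days is already measured on the planet below.
Leg 3: γ = 1/√(1 − 0.455²) = 1/√0.7930 = 1.123; Δt_3 = 1.123 × 155 = 174.1 days.
Leg 4: γ = 1.73; Δt_4 = 1.730 × 120 = 207.6 days.
Total: 40.70 + 365.0 + 174.1 + 207.6 days.

Δt = 787 days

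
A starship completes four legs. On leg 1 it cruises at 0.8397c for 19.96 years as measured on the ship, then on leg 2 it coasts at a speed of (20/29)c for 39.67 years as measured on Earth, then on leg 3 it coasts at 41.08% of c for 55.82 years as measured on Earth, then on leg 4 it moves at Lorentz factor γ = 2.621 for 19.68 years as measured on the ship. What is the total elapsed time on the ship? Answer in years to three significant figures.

Leg 1: 19.96 years is already measured on the ship.
Leg 2: γ = 1/√(1 − (20/29)²) = 29/21 ≈ 1.381; τ_2 = 39.67/1.381 = 28.73 years.
Leg 3: β = 0.4108; γ = 1/√(1 − 0.4108²) = 1/√0.8312 = 1.097; τ_3 = 55.82/1.097 = 50.89 years.
Leg 4: 19.68 years is already measured on the ship.
Total: 19.96 + 28.73 + 50.89 + 19.68 years.

τ = 119 years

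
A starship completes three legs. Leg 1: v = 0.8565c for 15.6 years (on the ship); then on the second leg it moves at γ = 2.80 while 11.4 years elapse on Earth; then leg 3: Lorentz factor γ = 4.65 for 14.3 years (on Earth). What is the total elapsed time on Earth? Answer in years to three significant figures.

Δt = 55.9 years

Leg 1: γ = 1/√(1 − 0.8565²) = 1/√0.2664 = 1.937; Δt_1 = 1.937 × 15.6 = 30.22 years.
Leg 2: 11.4 years is already measured on Earth.
Leg 3: 14.3 years is already measured on Earth.
Total: 30.22 + 11.40 + 14.30 years.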